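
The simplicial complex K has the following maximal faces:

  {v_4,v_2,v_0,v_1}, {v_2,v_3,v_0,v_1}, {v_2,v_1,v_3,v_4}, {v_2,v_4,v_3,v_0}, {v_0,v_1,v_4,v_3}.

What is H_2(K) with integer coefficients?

We work with the vertex ordering v_0 < v_1 < v_2 < v_3 < v_4. The simplices of K, each written with vertices in increasing order, are:

  0-simplices (5): [v_0], [v_1], [v_2], [v_3], [v_4]
  1-simplices (10): [v_0,v_1], [v_0,v_2], [v_0,v_3], [v_0,v_4], [v_1,v_2], [v_1,v_3], [v_1,v_4], [v_2,v_3], [v_2,v_4], [v_3,v_4]
  2-simplices (10): [v_0,v_1,v_2], [v_0,v_1,v_3], [v_0,v_1,v_4], [v_0,v_2,v_3], [v_0,v_2,v_4], [v_0,v_3,v_4], [v_1,v_2,v_3], [v_1,v_2,v_4], [v_1,v_3,v_4], [v_2,v_3,v_4]
  3-simplices (5): [v_0,v_1,v_2,v_3], [v_0,v_1,v_2,v_4], [v_0,v_1,v_3,v_4], [v_0,v_2,v_3,v_4], [v_1,v_2,v_3,v_4]

Hence C_0 ≅ Z^5, C_1 ≅ Z^10, C_2 ≅ Z^10, C_3 ≅ Z^5.

∂_1: C_1 → C_0 sends each edge [p,q] (with p < q) to q − p. For instance
  ∂[v_2,v_4] = [v_4] − [v_2].
The resulting 5×10 matrix has rank 4, and its Smith normal form has invariant factors (1,1,1,1).

Boundary ∂_2: C_2 → C_1 sends each 2-simplex [p,q,r] to [q,r] − [p,r] + [p,q]. For instance
  ∂[v_0,v_1,v_3] = [v_1,v_3] − [v_0,v_3] + [v_0,v_1],
  ∂[v_2,v_3,v_4] = [v_3,v_4] − [v_2,v_4] + [v_2,v_3].
The 10×10 boundary matrix has rank 6 and Smith normal form diag(1,1,1,1,1,1).

Boundary ∂_3: C_3 → C_2 sends each 3-simplex σ to the alternating sum Σ_i (−1)^i (σ with its i-th vertex removed). For instance
  ∂[v_0,v_1,v_2,v_4] = [v_1,v_2,v_4] − [v_0,v_2,v_4] + [v_0,v_1,v_4] − [v_0,v_1,v_2],
  ∂[v_0,v_1,v_2,v_3] = [v_1,v_2,v_3] − [v_0,v_2,v_3] + [v_0,v_1,v_3] − [v_0,v_1,v_2].
As a 10×5 matrix over Z this has rank 4, with invariant factors (1,1,1,1).

Now H_k = ker ∂_k / im ∂_{k+1}, so:

  H_2: rank ker ∂_2 − rank ∂_3 = (10 − 6) − 4 = 0, and the invariant factors of ∂_3 are all 1, so H_2 = 0.

H_2 ≅ 0.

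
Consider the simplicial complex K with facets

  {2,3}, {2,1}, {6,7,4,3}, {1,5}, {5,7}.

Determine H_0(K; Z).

Fix the vertex order 1 < 2 < 3 < 4 < 5 < 6 < 7 and write every simplex with vertices in increasing order. Then dim K = 3 and the simplices of K are:

  0-simplices (7): [1], [2], [3], [4], [5], [6], [7]
  1-simplices (10): [1,2], [1,5], [2,3], [3,4], [3,6], [3,7], [4,6], [4,7], [5,7], [6,7]
  2-simplices (4): [3,4,6], [3,4,7], [3,6,7], [4,6,7]
  3-simplices (1): [3,4,6,7]

so the chain groups are C_0 ≅ Z^7, C_1 ≅ Z^10, C_2 ≅ Z^4, C_3 ≅ Z^1.

∂_1: C_1 → C_0 maps an edge to its endpoints' difference, ∂[p,q] = q − p. For instance
  ∂[1,2] = [2] − [1].
This gives a 7×10 integer matrix of rank 6; reducing to Smith normal form yields diagonal entries (1,1,1,1,1,1).

Boundary ∂_2: C_2 → C_1 maps a triangle to the signed sum of its edges. For instance
  ∂[4,6,7] = [6,7] − [4,7] + [4,6],
  ∂[3,4,7] = [4,7] − [3,7] + [3,4].
As a 10×4 matrix over Z this has rank 3, with invariant factors (1,1,1).

The boundary map ∂_3: C_3 → C_2 sends each 3-simplex σ to the alternating sum Σ_i (−1)^i (σ with its i-th vertex removed). For instance
  ∂[3,4,6,7] = [4,6,7] − [3,6,7] + [3,4,7] − [3,4,6].
As a 4×1 matrix over Z this has rank 1, with invariant factors (1).

Reading off H_k = ker ∂_k / im ∂_{k+1}:

  H_0: rank C_0 − rank ∂_1 = 7 − 6 = 1, and the invariant factors of ∂_1 are all 1, so H_0 = Z.

H_0 ≅ Z.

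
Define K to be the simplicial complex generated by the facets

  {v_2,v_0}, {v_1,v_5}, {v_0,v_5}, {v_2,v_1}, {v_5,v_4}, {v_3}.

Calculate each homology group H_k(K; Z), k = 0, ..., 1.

H_0 ≅ Z^2,  H_1 ≅ Z.

We work with the vertex ordering v_0 < v_1 < v_2 < v_3 < v_4 < v_5. The simplices of K, each written with vertices in increasing order, are:

  0-simplices (6): [v_0], [v_1], [v_2], [v_3], [v_4], [v_5]
  1-simplices (5): [v_0,v_2], [v_0,v_5], [v_1,v_2], [v_1,v_5], [v_4,v_5]

Hence C_0 ≅ Z^6, C_1 ≅ Z^5.

∂_1: C_1 → C_0 maps an edge to its endpoints' difference, ∂[p,q] = q − p.
This gives a 6×5 integer matrix of rank 4; reducing to Smith normal form yields diagonal entries (1,1,1,1).

From H_k ≅ ker(∂_k) / im(∂_{k+1}) we obtain:

  H_0: rank C_0 − rank ∂_1 = 6 − 4 = 2, and the invariant factors of ∂_1 are all 1, so H_0 ≅ Z^2.
  H_1: rank ker ∂_1 − rank ∂_2 = (5 − 4) − 0 = 1, and there is no ∂_2, so H_1 ≅ Z.

As a check, the Euler characteristic is 6 − 5 = 1, which agrees with 2 − 1 = 1.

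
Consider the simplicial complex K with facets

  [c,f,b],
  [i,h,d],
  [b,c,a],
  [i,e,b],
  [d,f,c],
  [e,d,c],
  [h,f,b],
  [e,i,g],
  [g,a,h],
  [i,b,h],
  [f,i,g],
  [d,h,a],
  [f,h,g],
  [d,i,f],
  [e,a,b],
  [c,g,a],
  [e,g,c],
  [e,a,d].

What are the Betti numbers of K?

K has 9 vertices, 27 edges, 18 triangles.
rank ∂_0 = 0, rank ∂_1 = 8 ⇒ b_0 = 9 − 0 − 8 = 1; all invariant factors of ∂_1 are 1 so no torsion. So H_0 = Z.
rank ∂_1 = 8, rank ∂_2 = 18 ⇒ b_1 = 27 − 8 − 18 = 1; ∂_2 has invariant factor(s) [2] giving torsion. So H_1 = Z ⊕ Z/2.
rank ∂_2 = 18, rank ∂_3 = 0 ⇒ b_2 = 18 − 18 − 0 = 0. So H_2 = 0.

b_0 = 1, b_1 = 1, b_2 = 0.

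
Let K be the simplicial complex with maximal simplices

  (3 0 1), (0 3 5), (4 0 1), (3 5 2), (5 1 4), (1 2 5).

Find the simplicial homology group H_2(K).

We work with the vertex ordering 0 < 1 < 2 < 3 < 4 < 5. The simplices of K, each written with vertices in increasing order, are:

  0-simplices (6): [0], [1], [2], [3], [4], [5]
  1-simplices (12): [0,1], [0,3], [0,4], [0,5], [1,2], [1,3], [1,4], [1,5], [2,3], [2,5], [3,5], [4,5]
  2-simplices (6): [0,1,3], [0,1,4], [0,3,5], [1,2,5], [1,4,5], [2,3,5]

giving chain groups C_0 ≅ Z^6, C_1 ≅ Z^12, C_2 ≅ Z^6.

Boundary ∂_1: C_1 → C_0 is given by ∂[p,q] = [q] − [p].
The 6×12 boundary matrix has rank 5 and Smith normal form diag(1,1,1,1,1).

∂_2: C_2 → C_1 acts by ∂[p,q,r] = [q,r] − [p,r] + [p,q]. For instance
  ∂[0,3,5] = [3,5] − [0,5] + [0,3],
  ∂[0,1,3] = [1,3] − [0,3] + [0,1].
This gives a 12×6 integer matrix of rank 6; reducing to Smith normal form yields diagonal entries (1,1,1,1,1,1).

Computing H_k = (kernel of ∂_k) / (image of ∂_{k+1}):

  H_2: rank ker ∂_2 − rank ∂_3 = (6 − 6) − 0 = 0, and there is no ∂_3, so H_2 ≅ 0.

H_2 ≅ 0.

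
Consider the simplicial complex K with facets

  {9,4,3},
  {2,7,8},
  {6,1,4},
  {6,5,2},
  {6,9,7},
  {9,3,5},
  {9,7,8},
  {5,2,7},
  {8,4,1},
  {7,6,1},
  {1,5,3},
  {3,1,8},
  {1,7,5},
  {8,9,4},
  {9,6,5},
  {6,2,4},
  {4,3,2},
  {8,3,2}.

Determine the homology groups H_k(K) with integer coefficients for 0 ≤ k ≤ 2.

Take the total order 1 < 2 < 3 < 4 < 5 < 6 < 7 < 8 < 9 on the vertex set. Then K (dimension 2) consists of the simplices:

  0-simplices (9): [1], [2], [3], [4], [5], [6], [7], [8], [9]
  1-simplices (27): (27 of them)
  2-simplices (18): [1,3,5], [1,3,8], [1,4,6], [1,4,8], [1,5,7], [1,6,7], [2,3,4], [2,3,8], [2,4,6], [2,5,6], [2,5,7], [2,7,8], [3,4,9], [3,5,9], [4,8,9], [5,6,9], [6,7,9], [7,8,9]

Hence C_0 ≅ Z^9, C_1 ≅ Z^27, C_2 ≅ Z^18.

Boundary ∂_1: C_1 → C_0 is given by ∂[p,q] = [q] − [p].
This gives a 9×27 integer matrix of rank 8; reducing to Smith normal form yields diagonal entries (1,1,1,1,1,1,1,1).

∂_2: C_2 → C_1 acts by ∂[p,q,r] = [q,r] − [p,r] + [p,q]. For instance
  ∂[7,8,9] = [8,9] − [7,9] + [7,8],
  ∂[6,7,9] = [7,9] − [6,9] + [6,7].
As a 27×18 matrix over Z this has rank 18, with invariant factors (1,1,1,1,1,1,1,1,1,1,1,1,1,1,1,1,1,2).

Now H_k = ker ∂_k / im ∂_{k+1}, so:

  H_0: rank C_0 − rank ∂_1 = 9 − 8 = 1, and the invariant factors of ∂_1 are all 1, so H_0 ≅ Z.
  H_1: rank ker ∂_1 − rank ∂_2 = (27 − 8) − 18 = 1, and ∂_2 has invariant factor 2 > 1, so H_1 ≅ Z ⊕ Z/2.
  H_2: rank ker ∂_2 − rank ∂_3 = (18 − 18) − 0 = 0, and there is no ∂_3, so H_2 ≅ 0.

As a check, the Euler characteristic is 9 − 27 + 18 = 0, which agrees with 1 − 1 + 0 = 0.
(K is a triangulation of the Klein bottle.)

H_0 ≅ Z,  H_1 ≅ Z ⊕ Z/2,  H_2 = 0.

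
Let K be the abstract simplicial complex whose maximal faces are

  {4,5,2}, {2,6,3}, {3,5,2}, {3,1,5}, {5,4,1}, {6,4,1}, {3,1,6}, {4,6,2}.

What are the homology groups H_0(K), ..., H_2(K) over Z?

Take the total order 1 < 2 < 3 < 4 < 5 < 6 on the vertex set. Then K (dimension 2) consists of the simplices:

  0-simplices (6): [1], [2], [3], [4], [5], [6]
  1-simplices (12): [1,3], [1,4], [1,5], [1,6], [2,3], [2,4], [2,5], [2,6], [3,5], [3,6], [4,5], [4,6]
  2-simplices (8): [1,3,5], [1,3,6], [1,4,5], [1,4,6], [2,3,5], [2,3,6], [2,4,5], [2,4,6]

giving chain groups C_0 ≅ Z^6, C_1 ≅ Z^12, C_2 ≅ Z^8.

∂_1: C_1 → C_0 sends each edge [p,q] (with p < q) to q − p. For instance
  ∂[4,6] = [6] − [4].
This gives a 6×12 integer matrix of rank 5; reducing to Smith normal form yields diagonal entries (1,1,1,1,1).

The boundary map ∂_2: C_2 → C_1 maps a triangle to the signed sum of its edges. For instance
  ∂[1,3,6] = [3,6] − [1,6] + [1,3],
  ∂[2,4,6] = [4,6] − [2,6] + [2,4].
The resulting 12×8 matrix has rank 7, and its Smith normal form has invariant factors (1,1,1,1,1,1,1).

From H_k ≅ ker(∂_k) / im(∂_{k+1}) we obtain:

  H_0: rank C_0 − rank ∂_1 = 6 − 5 = 1, and the invariant factors of ∂_1 are all 1, so H_0 ≅ Z.
  H_1: rank ker ∂_1 − rank ∂_2 = (12 − 5) − 7 = 0, and the invariant factors of ∂_2 are all 1, so H_1 ≅ 0.
  H_2: rank ker ∂_2 − rank ∂_3 = (8 − 7) − 0 = 1, and there is no ∂_3, so H_2 ≅ Z.

H_0 = Z,  H_1 = 0,  H_2 = Z.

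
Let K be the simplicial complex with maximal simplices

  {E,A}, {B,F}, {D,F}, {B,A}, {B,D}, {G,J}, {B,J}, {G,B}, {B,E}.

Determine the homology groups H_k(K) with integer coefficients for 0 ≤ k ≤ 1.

Order the vertices as A < B < D < E < F < G < J. Listing each simplex with vertices in this order, K has dimension 1 with simplices:

  0-simplices (7): A, B, D, E, F, G, J
  1-simplices (9): AB, AE, BD, BE, BF, BG, BJ, DF, GJ

so the chain groups are C_0 ≅ Z^7, C_1 ≅ Z^9.

∂_1: C_1 → C_0 sends each edge [p,q] (with p < q) to q − p.
The resulting 7×9 matrix has rank 6, and its Smith normal form has invariant factors (1,1,1,1,1,1).

Computing H_k = (kernel of ∂_k) / (image of ∂_{k+1}):

  H_0: rank C_0 − rank ∂_1 = 7 − 6 = 1, and the invariant factors of ∂_1 are all 1, so H_0 = Z.
  H_1: rank ker ∂_1 − rank ∂_2 = (9 − 6) − 0 = 3, and there is no ∂_2, so H_1 = Z^3.

H_0 = Z,  H_1 = Z^3.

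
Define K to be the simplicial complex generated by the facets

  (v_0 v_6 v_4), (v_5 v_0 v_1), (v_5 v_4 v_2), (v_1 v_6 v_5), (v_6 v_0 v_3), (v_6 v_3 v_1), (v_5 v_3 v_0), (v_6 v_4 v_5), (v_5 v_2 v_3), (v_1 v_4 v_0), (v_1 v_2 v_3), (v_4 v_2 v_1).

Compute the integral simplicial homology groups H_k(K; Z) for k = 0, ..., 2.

H_0 = Z,  H_1 = Z/2Z,  H_2 = 0.

K has 7 vertices, 18 edges, 12 triangles.
rank ∂_0 = 0, rank ∂_1 = 6 ⇒ b_0 = 7 − 0 − 6 = 1; all invariant factors of ∂_1 are 1 so no torsion. So H_0 ≅ Z.
rank ∂_1 = 6, rank ∂_2 = 12 ⇒ b_1 = 18 − 6 − 12 = 0; ∂_2 has invariant factor(s) [2] giving torsion. So H_1 ≅ Z/2Z.
rank ∂_2 = 12, rank ∂_3 = 0 ⇒ b_2 = 12 − 12 − 0 = 0. So H_2 ≅ 0.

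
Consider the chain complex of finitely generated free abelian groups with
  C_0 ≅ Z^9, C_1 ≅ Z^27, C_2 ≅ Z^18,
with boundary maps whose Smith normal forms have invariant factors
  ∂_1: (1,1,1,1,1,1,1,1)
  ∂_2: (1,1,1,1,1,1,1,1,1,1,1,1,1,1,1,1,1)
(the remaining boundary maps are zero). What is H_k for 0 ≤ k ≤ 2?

H_0 = Z,  H_1 = Z^2,  H_2 = Z.

H_0: b_0 = 9 − 0 − 8 = 1; torsion from ∂_1 factors > 1: none. So H_0 = Z.
H_1: b_1 = 27 − 8 − 17 = 2; torsion from ∂_2 factors > 1: none. So H_1 = Z^2.
H_2: b_2 = 18 − 17 − 0 = 1; torsion from ∂_3 factors > 1: none. So H_2 = Z.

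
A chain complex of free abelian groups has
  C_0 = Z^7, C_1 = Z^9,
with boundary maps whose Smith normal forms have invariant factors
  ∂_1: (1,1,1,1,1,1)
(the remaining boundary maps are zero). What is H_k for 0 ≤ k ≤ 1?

H_0 ≅ Z,  H_1 ≅ Z^3.

H_0: b_0 = 7 − 0 − 6 = 1; torsion from ∂_1 factors > 1: none. So H_0 ≅ Z.
H_1: b_1 = 9 − 6 − 0 = 3; torsion from ∂_2 factors > 1: none. So H_1 ≅ Z^3.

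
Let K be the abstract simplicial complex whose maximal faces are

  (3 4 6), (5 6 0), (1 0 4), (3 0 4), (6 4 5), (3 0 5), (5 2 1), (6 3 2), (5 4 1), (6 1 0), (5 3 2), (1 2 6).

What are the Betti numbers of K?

We work with the vertex ordering 0 < 1 < 2 < 3 < 4 < 5 < 6. The simplices of K, each written with vertices in increasing order, are:

  0-simplices (7): [0], [1], [2], [3], [4], [5], [6]
  1-simplices (18): [0,1], [0,3], [0,4], [0,5], [0,6], [1,2], [1,4], [1,5], [1,6], [2,3], [2,5], [2,6], [3,4], [3,5], [3,6], [4,5], [4,6], [5,6]
  2-simplices (12): [0,1,4], [0,1,6], [0,3,4], [0,3,5], [0,5,6], [1,2,5], [1,2,6], [1,4,5], [2,3,5], [2,3,6], [3,4,6], [4,5,6]

Hence C_0 ≅ Z^7, C_1 ≅ Z^18, C_2 ≅ Z^12.

The boundary map ∂_1: C_1 → C_0 is given by ∂[p,q] = [q] − [p].
The 7×18 boundary matrix has rank 6 and Smith normal form diag(1,1,1,1,1,1).

∂_2: C_2 → C_1 sends each 2-simplex [p,q,r] to [q,r] − [p,r] + [p,q]. For instance
  ∂[2,3,5] = [3,5] − [2,5] + [2,3],
  ∂[0,5,6] = [5,6] − [0,6] + [0,5].
As a 18×12 matrix over Z this has rank 12, with invariant factors (1,1,1,1,1,1,1,1,1,1,1,2).

Reading off H_k = ker ∂_k / im ∂_{k+1}:

  H_0: rank C_0 − rank ∂_1 = 7 − 6 = 1, and the invariant factors of ∂_1 are all 1, so H_0 = Z.
  H_1: rank ker ∂_1 − rank ∂_2 = (18 − 6) − 12 = 0, and ∂_2 has invariant factor 2 > 1, so H_1 = Z/2.
  H_2: rank ker ∂_2 − rank ∂_3 = (12 − 12) − 0 = 0, and there is no ∂_3, so H_2 = 0.

As a check, the Euler characteristic is 7 − 18 + 12 = 1, which agrees with 1 − 0 + 0 = 1.
(K is a triangulation of the real projective plane RP^2.)

Hence the Betti numbers are b_0 = 1, b_1 = 0, b_2 = 0.

b_0 = 1, b_1 = 0, b_2 = 0.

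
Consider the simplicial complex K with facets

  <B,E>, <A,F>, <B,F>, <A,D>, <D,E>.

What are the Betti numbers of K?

We work with the vertex ordering A < B < D < E < F. The simplices of K, each written with vertices in increasing order, are:

  0-simplices (5): A, B, D, E, F
  1-simplices (5): AD, AF, BE, BF, DE

Hence C_0 ≅ Z^5, C_1 ≅ Z^5.

The boundary map ∂_1: C_1 → C_0 sends each edge [p,q] (with p < q) to q − p.
The 5×5 boundary matrix has rank 4 and Smith normal form diag(1,1,1,1).

Computing H_k = (kernel of ∂_k) / (image of ∂_{k+1}):

  H_0: rank C_0 − rank ∂_1 = 5 − 4 = 1, and the invariant factors of ∂_1 are all 1, so H_0 ≅ Z.
  H_1: rank ker ∂_1 − rank ∂_2 = (5 − 4) − 0 = 1, and there is no ∂_2, so H_1 ≅ Z.

Hence the Betti numbers are b_0 = 1, b_1 = 1.

b_0 = 1, b_1 = 1.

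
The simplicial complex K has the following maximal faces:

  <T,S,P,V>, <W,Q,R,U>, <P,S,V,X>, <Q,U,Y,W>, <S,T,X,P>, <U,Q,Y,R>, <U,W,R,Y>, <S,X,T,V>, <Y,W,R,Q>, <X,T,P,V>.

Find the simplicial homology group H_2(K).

Fix the vertex order P < Q < R < S < T < U < V < W < X < Y and write every simplex with vertices in increasing order. Then dim K = 3 and the simplices of K are:

  0-simplices (10): P, Q, R, S, T, U, V, W, X, Y
  1-simplices (20): PS, PT, PV, PX, QR, QU, QW, QY, RU, RW, RY, ST, SV, SX, TV, TX, UW, UY, VX, WY
  2-simplices (20): PST, PSV, PSX, PTV, PTX, PVX, QRU, QRW, QRY, QUW, QUY, QWY, RUW, RUY, RWY, STV, STX, SVX, TVX, UWY
  3-simplices (10): PSTV, PSTX, PSVX, PTVX, QRUW, QRUY, QRWY, QUWY, RUWY, STVX

so the chain groups are C_0 ≅ Z^10, C_1 ≅ Z^20, C_2 ≅ Z^20, C_3 ≅ Z^10.

Boundary ∂_1: C_1 → C_0 sends each edge [p,q] (with p < q) to q − p.
As a 10×20 matrix over Z this has rank 8, with invariant factors (1,1,1,1,1,1,1,1).

∂_2: C_2 → C_1 maps a triangle to the signed sum of its edges. For instance
  ∂PST = ST − PT + PS,
  ∂RUW = UW − RW + RU.
This gives a 20×20 integer matrix of rank 12; reducing to Smith normal form yields diagonal entries (1,1,1,1,1,1,1,1,1,1,1,1).

The boundary map ∂_3: C_3 → C_2 sends each 3-simplex σ to the alternating sum Σ_i (−1)^i (σ with its i-th vertex removed). For instance
  ∂PSTV = STV − PTV + PSV − PST,
  ∂PSVX = SVX − PVX + PSX − PSV.
This gives a 20×10 integer matrix of rank 8; reducing to Smith normal form yields diagonal entries (1,1,1,1,1,1,1,1).

Computing H_k = (kernel of ∂_k) / (image of ∂_{k+1}):

  H_2: rank ker ∂_2 − rank ∂_3 = (20 − 12) − 8 = 0, and the invariant factors of ∂_3 are all 1, so H_2 = 0.

H_2 = 0.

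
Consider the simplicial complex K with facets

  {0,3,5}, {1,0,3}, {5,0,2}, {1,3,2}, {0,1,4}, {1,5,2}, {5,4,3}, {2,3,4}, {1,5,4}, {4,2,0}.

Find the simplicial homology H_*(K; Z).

H_0 ≅ Z,  H_1 ≅ Z/2Z,  H_2 = 0.

Order the vertices as 0 < 1 < 2 < 3 < 4 < 5. Listing each simplex with vertices in this order, K has dimension 2 with simplices:

  0-simplices (6): [0], [1], [2], [3], [4], [5]
  1-simplices (15): [0,1], [0,2], [0,3], [0,4], [0,5], [1,2], [1,3], [1,4], [1,5], [2,3], [2,4], [2,5], [3,4], [3,5], [4,5]
  2-simplices (10): [0,1,3], [0,1,4], [0,2,4], [0,2,5], [0,3,5], [1,2,3], [1,2,5], [1,4,5], [2,3,4], [3,4,5]

giving chain groups C_0 ≅ Z^6, C_1 ≅ Z^15, C_2 ≅ Z^10.

The boundary map ∂_1: C_1 → C_0 maps an edge to its endpoints' difference, ∂[p,q] = q − p. For instance
  ∂[1,5] = [5] − [1].
This gives a 6×15 integer matrix of rank 5; reducing to Smith normal form yields diagonal entries (1,1,1,1,1).

Boundary ∂_2: C_2 → C_1 maps a triangle to the signed sum of its edges. For instance
  ∂[0,3,5] = [3,5] − [0,5] + [0,3],
  ∂[1,2,3] = [2,3] − [1,3] + [1,2].
The resulting 15×10 matrix has rank 10, and its Smith normal form has invariant factors (1,1,1,1,1,1,1,1,1,2).

Reading off H_k = ker ∂_k / im ∂_{k+1}:

  H_0: rank C_0 − rank ∂_1 = 6 − 5 = 1, and the invariant factors of ∂_1 are all 1, so H_0 ≅ Z.
  H_1: rank ker ∂_1 − rank ∂_2 = (15 − 5) − 10 = 0, and ∂_2 has invariant factor 2 > 1, so H_1 ≅ Z/2Z.
  H_2: rank ker ∂_2 − rank ∂_3 = (10 − 10) − 0 = 0, and there is no ∂_3, so H_2 ≅ 0.

As a check, the Euler characteristic is 6 − 15 + 10 = 1, which agrees with 1 − 0 + 0 = 1.
(K is a triangulation of the real projective plane RP^2.)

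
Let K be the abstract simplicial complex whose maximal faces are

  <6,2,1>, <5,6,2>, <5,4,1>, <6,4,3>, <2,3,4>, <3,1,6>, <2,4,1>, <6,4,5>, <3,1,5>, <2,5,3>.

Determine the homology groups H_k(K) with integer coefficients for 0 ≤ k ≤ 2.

H_0 = Z,  H_1 = Z/2,  H_2 = 0.

We work with the vertex ordering 1 < 2 < 3 < 4 < 5 < 6. The simplices of K, each written with vertices in increasing order, are:

  0-simplices (6): [1], [2], [3], [4], [5], [6]
  1-simplices (15): [1,2], [1,3], [1,4], [1,5], [1,6], [2,3], [2,4], [2,5], [2,6], [3,4], [3,5], [3,6], [4,5], [4,6], [5,6]
  2-simplices (10): [1,2,4], [1,2,6], [1,3,5], [1,3,6], [1,4,5], [2,3,4], [2,3,5], [2,5,6], [3,4,6], [4,5,6]

giving chain groups C_0 ≅ Z^6, C_1 ≅ Z^15, C_2 ≅ Z^10.

Boundary ∂_1: C_1 → C_0 maps an edge to its endpoints' difference, ∂[p,q] = q − p. For instance
  ∂[4,6] = [6] − [4].
As a 6×15 matrix over Z this has rank 5, with invariant factors (1,1,1,1,1).

Boundary ∂_2: C_2 → C_1 sends each 2-simplex [p,q,r] to [q,r] − [p,r] + [p,q]. For instance
  ∂[2,5,6] = [5,6] − [2,6] + [2,5],
  ∂[1,3,6] = [3,6] − [1,6] + [1,3].
This gives a 15×10 integer matrix of rank 10; reducing to Smith normal form yields diagonal entries (1,1,1,1,1,1,1,1,1,2).

From H_k ≅ ker(∂_k) / im(∂_{k+1}) we obtain:

  H_0: rank C_0 − rank ∂_1 = 6 − 5 = 1, and the invariant factors of ∂_1 are all 1, so H_0 = Z.
  H_1: rank ker ∂_1 − rank ∂_2 = (15 − 5) − 10 = 0, and ∂_2 has invariant factor 2 > 1, so H_1 = Z/2.
  H_2: rank ker ∂_2 − rank ∂_3 = (10 − 10) − 0 = 0, and there is no ∂_3, so H_2 = 0.

(K is a triangulation of the real projective plane RP^2.)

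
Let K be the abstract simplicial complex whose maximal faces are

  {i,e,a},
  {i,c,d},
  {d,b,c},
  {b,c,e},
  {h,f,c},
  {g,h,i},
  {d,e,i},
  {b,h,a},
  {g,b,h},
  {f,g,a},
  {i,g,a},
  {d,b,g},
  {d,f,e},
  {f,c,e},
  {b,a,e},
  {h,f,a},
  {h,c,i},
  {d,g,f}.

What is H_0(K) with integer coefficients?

Order the vertices as a < b < c < d < e < f < g < h < i. Listing each simplex with vertices in this order, K has dimension 2 with simplices:

  0-simplices (9): a, b, c, d, e, f, g, h, i
  1-simplices (27): ab, ae, af, ag, ah, ai, bc, bd, be, bg, bh, cd, ce, cf, ch, ci, de, df, dg, di, ef, ei, fg, fh, gh, gi, hi
  2-simplices (18): abe, abh, aei, afg, afh, agi, bcd, bce, bdg, bgh, cdi, cef, cfh, chi, def, dei, dfg, ghi

giving chain groups C_0 ≅ Z^9, C_1 ≅ Z^27, C_2 ≅ Z^18.

The boundary map ∂_1: C_1 → C_0 maps an edge to its endpoints' difference, ∂[p,q] = q − p. For instance
  ∂gh = h − g.
This gives a 9×27 integer matrix of rank 8; reducing to Smith normal form yields diagonal entries (1,1,1,1,1,1,1,1).

∂_2: C_2 → C_1 maps a triangle to the signed sum of its edges. For instance
  ∂def = ef − df + de,
  ∂aei = ei − ai + ae.
As a 27×18 matrix over Z this has rank 18, with invariant factors (1,1,1,1,1,1,1,1,1,1,1,1,1,1,1,1,1,2).

Computing H_k = (kernel of ∂_k) / (image of ∂_{k+1}):

  H_0: rank C_0 − rank ∂_1 = 9 − 8 = 1, and the invariant factors of ∂_1 are all 1, so H_0 ≅ Z.

H_0 ≅ Z.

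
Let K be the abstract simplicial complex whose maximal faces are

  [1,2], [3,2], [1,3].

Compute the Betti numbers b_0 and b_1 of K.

Take the total order 1 < 2 < 3 on the vertex set. Then K (dimension 1) consists of the simplices:

  0-simplices (3): [1], [2], [3]
  1-simplices (3): [1,2], [1,3], [2,3]

Hence C_0 ≅ Z^3, C_1 ≅ Z^3.

Boundary ∂_1: C_1 → C_0 is given by ∂[p,q] = [q] − [p].
This gives a 3×3 integer matrix of rank 2; reducing to Smith normal form yields diagonal entries (1,1).

From H_k ≅ ker(∂_k) / im(∂_{k+1}) we obtain:

  H_0: rank C_0 − rank ∂_1 = 3 − 2 = 1, and the invariant factors of ∂_1 are all 1, so H_0 = Z.
  H_1: rank ker ∂_1 − rank ∂_2 = (3 − 2) − 0 = 1, and there is no ∂_2, so H_1 = Z.

As a check, the Euler characteristic is 3 − 3 = 0, which agrees with 1 − 1 = 0.
(K is a triangulation of the circle S^1.)

Hence the Betti numbers are b_0 = 1, b_1 = 1.

b_0 = 1, b_1 = 1.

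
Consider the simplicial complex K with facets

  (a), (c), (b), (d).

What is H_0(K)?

H_0 = Z^4.

Order the vertices as a < b < c < d. Listing each simplex with vertices in this order, K has dimension 0 with simplices:

  0-simplices (4): a, b, c, d

Hence C_0 ≅ Z^4.

Reading off H_k = ker ∂_k / im ∂_{k+1}:

  H_0: rank C_0 − rank ∂_1 = 4 − 0 = 4, and there is no ∂_1, so H_0 ≅ Z^4.

(K is a triangulation of a set of 4 points.)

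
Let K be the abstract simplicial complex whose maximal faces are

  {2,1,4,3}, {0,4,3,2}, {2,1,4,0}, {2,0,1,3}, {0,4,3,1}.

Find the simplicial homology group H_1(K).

We work with the vertex ordering 0 < 1 < 2 < 3 < 4. The simplices of K, each written with vertices in increasing order, are:

  0-simplices (5): [0], [1], [2], [3], [4]
  1-simplices (10): [0,1], [0,2], [0,3], [0,4], [1,2], [1,3], [1,4], [2,3], [2,4], [3,4]
  2-simplices (10): [0,1,2], [0,1,3], [0,1,4], [0,2,3], [0,2,4], [0,3,4], [1,2,3], [1,2,4], [1,3,4], [2,3,4]
  3-simplices (5): [0,1,2,3], [0,1,2,4], [0,1,3,4], [0,2,3,4], [1,2,3,4]

Hence C_0 ≅ Z^5, C_1 ≅ Z^10, C_2 ≅ Z^10, C_3 ≅ Z^5.

The boundary map ∂_1: C_1 → C_0 maps an edge to its endpoints' difference, ∂[p,q] = q − p. For instance
  ∂[0,2] = [2] − [0].
The resulting 5×10 matrix has rank 4, and its Smith normal form has invariant factors (1,1,1,1).

∂_2: C_2 → C_1 sends each 2-simplex [p,q,r] to [q,r] − [p,r] + [p,q]. For instance
  ∂[1,2,4] = [2,4] − [1,4] + [1,2],
  ∂[1,2,3] = [2,3] − [1,3] + [1,2].
The resulting 10×10 matrix has rank 6, and its Smith normal form has invariant factors (1,1,1,1,1,1).

Boundary ∂_3: C_3 → C_2 sends each 3-simplex σ to the alternating sum Σ_i (−1)^i (σ with its i-th vertex removed). For instance
  ∂[0,2,3,4] = [2,3,4] − [0,3,4] + [0,2,4] − [0,2,3],
  ∂[0,1,2,3] = [1,2,3] − [0,2,3] + [0,1,3] − [0,1,2].
This gives a 10×5 integer matrix of rank 4; reducing to Smith normal form yields diagonal entries (1,1,1,1).

Reading off H_k = ker ∂_k / im ∂_{k+1}:

  H_1: rank ker ∂_1 − rank ∂_2 = (10 − 4) − 6 = 0, and the invariant factors of ∂_2 are all 1, so H_1 ≅ 0.

H_1 = 0.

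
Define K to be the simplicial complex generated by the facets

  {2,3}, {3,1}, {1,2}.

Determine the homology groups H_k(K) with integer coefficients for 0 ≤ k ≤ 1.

H_0 = Z,  H_1 = Z.

Take the total order 1 < 2 < 3 on the vertex set. Then K (dimension 1) consists of the simplices:

  0-simplices (3): [1], [2], [3]
  1-simplices (3): [1,2], [1,3], [2,3]

so the chain groups are C_0 ≅ Z^3, C_1 ≅ Z^3.

∂_1: C_1 → C_0 is given by ∂[p,q] = [q] − [p].
The 3×3 boundary matrix has rank 2 and Smith normal form diag(1,1).

Reading off H_k = ker ∂_k / im ∂_{k+1}:

  H_0: rank C_0 − rank ∂_1 = 3 − 2 = 1, and the invariant factors of ∂_1 are all 1, so H_0 ≅ Z.
  H_1: rank ker ∂_1 − rank ∂_2 = (3 − 2) − 0 = 1, and there is no ∂_2, so H_1 ≅ Z.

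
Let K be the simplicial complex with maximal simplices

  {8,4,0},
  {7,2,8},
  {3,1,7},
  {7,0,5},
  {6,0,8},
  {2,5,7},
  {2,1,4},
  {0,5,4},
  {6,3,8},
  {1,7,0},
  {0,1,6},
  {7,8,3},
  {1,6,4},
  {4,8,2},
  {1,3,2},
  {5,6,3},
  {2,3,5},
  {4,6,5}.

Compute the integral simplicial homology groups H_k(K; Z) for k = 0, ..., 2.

H_0 ≅ Z,  H_1 ≅ Z ⊕ Z_2,  H_2 = 0.

Order the vertices as 0 < 1 < 2 < 3 < 4 < 5 < 6 < 7 < 8. Listing each simplex with vertices in this order, K has dimension 2 with simplices:

  0-simplices (9): [0], [1], [2], [3], [4], [5], [6], [7], [8]
  1-simplices (27): (27 of them)
  2-simplices (18): [0,1,6], [0,1,7], [0,4,5], [0,4,8], [0,5,7], [0,6,8], [1,2,3], [1,2,4], [1,3,7], [1,4,6], [2,3,5], [2,4,8], [2,5,7], [2,7,8], [3,5,6], [3,6,8], [3,7,8], [4,5,6]

giving chain groups C_0 ≅ Z^9, C_1 ≅ Z^27, C_2 ≅ Z^18.

∂_1: C_1 → C_0 maps an edge to its endpoints' difference, ∂[p,q] = q − p. For instance
  ∂[0,7] = [7] − [0].
As a 9×27 matrix over Z this has rank 8, with invariant factors (1,1,1,1,1,1,1,1).

The boundary map ∂_2: C_2 → C_1 sends each 2-simplex [p,q,r] to [q,r] − [p,r] + [p,q]. For instance
  ∂[2,4,8] = [4,8] − [2,8] + [2,4],
  ∂[4,5,6] = [5,6] − [4,6] + [4,5].
The 27×18 boundary matrix has rank 18 and Smith normal form diag(1,1,1,1,1,1,1,1,1,1,1,1,1,1,1,1,1,2).

Now H_k = ker ∂_k / im ∂_{k+1}, so:

  H_0: rank C_0 − rank ∂_1 = 9 − 8 = 1, and the invariant factors of ∂_1 are all 1, so H_0 ≅ Z.
  H_1: rank ker ∂_1 − rank ∂_2 = (27 − 8) − 18 = 1, and ∂_2 has invariant factor 2 > 1, so H_1 ≅ Z ⊕ Z_2.
  H_2: rank ker ∂_2 − rank ∂_3 = (18 − 18) − 0 = 0, and there is no ∂_3, so H_2 ≅ 0.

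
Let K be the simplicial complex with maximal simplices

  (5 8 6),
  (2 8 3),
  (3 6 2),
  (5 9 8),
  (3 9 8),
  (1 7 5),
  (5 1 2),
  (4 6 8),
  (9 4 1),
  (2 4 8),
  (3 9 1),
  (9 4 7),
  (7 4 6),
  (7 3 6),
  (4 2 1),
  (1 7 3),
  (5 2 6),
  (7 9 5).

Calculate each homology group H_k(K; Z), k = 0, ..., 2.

H_0 ≅ Z,  H_1 ≅ Z ⊕ Z/2,  H_2 = 0.

Fix the vertex order 1 < 2 < 3 < 4 < 5 < 6 < 7 < 8 < 9 and write every simplex with vertices in increasing order. Then dim K = 2 and the simplices of K are:

  0-simplices (9): [1], [2], [3], [4], [5], [6], [7], [8], [9]
  1-simplices (27): (27 of them)
  2-simplices (18): [1,2,4], [1,2,5], [1,3,7], [1,3,9], [1,4,9], [1,5,7], [2,3,6], [2,3,8], [2,4,8], [2,5,6], [3,6,7], [3,8,9], [4,6,7], [4,6,8], [4,7,9], [5,6,8], [5,7,9], [5,8,9]

giving chain groups C_0 ≅ Z^9, C_1 ≅ Z^27, C_2 ≅ Z^18.

∂_1: C_1 → C_0 maps an edge to its endpoints' difference, ∂[p,q] = q − p. For instance
  ∂[5,7] = [7] − [5].
This gives a 9×27 integer matrix of rank 8; reducing to Smith normal form yields diagonal entries (1,1,1,1,1,1,1,1).

∂_2: C_2 → C_1 sends each 2-simplex [p,q,r] to [q,r] − [p,r] + [p,q]. For instance
  ∂[4,7,9] = [7,9] − [4,9] + [4,7],
  ∂[3,6,7] = [6,7] − [3,7] + [3,6].
The resulting 27×18 matrix has rank 18, and its Smith normal form has invariant factors (1,1,1,1,1,1,1,1,1,1,1,1,1,1,1,1,1,2).

Now H_k = ker ∂_k / im ∂_{k+1}, so:

  H_0: rank C_0 − rank ∂_1 = 9 − 8 = 1, and the invariant factors of ∂_1 are all 1, so H_0 = Z.
  H_1: rank ker ∂_1 − rank ∂_2 = (27 − 8) − 18 = 1, and ∂_2 has invariant factor 2 > 1, so H_1 = Z ⊕ Z/2.
  H_2: rank ker ∂_2 − rank ∂_3 = (18 − 18) − 0 = 0, and there is no ∂_3, so H_2 = 0.

As a check, the Euler characteristic is 9 − 27 + 18 = 0, which agrees with 1 − 1 + 0 = 0.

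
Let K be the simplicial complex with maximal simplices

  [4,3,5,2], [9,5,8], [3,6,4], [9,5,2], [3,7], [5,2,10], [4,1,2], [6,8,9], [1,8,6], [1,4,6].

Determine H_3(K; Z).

H_3 = 0.

Take the total order 1 < 2 < 3 < 4 < 5 < 6 < 7 < 8 < 9 < 10 on the vertex set. Then K (dimension 3) consists of the simplices:

  0-simplices (10): [1], [2], [3], [4], [5], [6], [7], [8], [9], [10]
  1-simplices (21): [1,2], [1,4], [1,6], [1,8], [2,3], [2,4], [2,5], [2,9], [2,10], [3,4], [3,5], [3,6], [3,7], [4,5], [4,6], [5,8], [5,9], [5,10], [6,8], [6,9], [8,9]
  2-simplices (12): [1,2,4], [1,4,6], [1,6,8], [2,3,4], [2,3,5], [2,4,5], [2,5,9], [2,5,10], [3,4,5], [3,4,6], [5,8,9], [6,8,9]
  3-simplices (1): [2,3,4,5]

so the chain groups are C_0 ≅ Z^10, C_1 ≅ Z^21, C_2 ≅ Z^12, C_3 ≅ Z^1.

The boundary map ∂_1: C_1 → C_0 is given by ∂[p,q] = [q] − [p]. For instance
  ∂[8,9] = [9] − [8].
The resulting 10×21 matrix has rank 9, and its Smith normal form has invariant factors (1,1,1,1,1,1,1,1,1).

∂_2: C_2 → C_1 sends each 2-simplex [p,q,r] to [q,r] − [p,r] + [p,q]. For instance
  ∂[1,4,6] = [4,6] − [1,6] + [1,4],
  ∂[2,3,4] = [3,4] − [2,4] + [2,3].
The resulting 21×12 matrix has rank 11, and its Smith normal form has invariant factors (1,1,1,1,1,1,1,1,1,1,1).

The boundary map ∂_3: C_3 → C_2 sends each 3-simplex σ to the alternating sum Σ_i (−1)^i (σ with its i-th vertex removed). For instance
  ∂[2,3,4,5] = [3,4,5] − [2,4,5] + [2,3,5] − [2,3,4].
This gives a 12×1 integer matrix of rank 1; reducing to Smith normal form yields diagonal entries (1).

Reading off H_k = ker ∂_k / im ∂_{k+1}:

  H_3: rank ker ∂_3 − rank ∂_4 = (1 − 1) − 0 = 0, and there is no ∂_4, so H_3 = 0.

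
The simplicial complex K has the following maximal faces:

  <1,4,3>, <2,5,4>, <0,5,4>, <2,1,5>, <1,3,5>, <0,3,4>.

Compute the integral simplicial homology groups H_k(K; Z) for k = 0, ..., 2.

Fix the vertex order 0 < 1 < 2 < 3 < 4 < 5 and write every simplex with vertices in increasing order. Then dim K = 2 and the simplices of K are:

  0-simplices (6): [0], [1], [2], [3], [4], [5]
  1-simplices (12): [0,3], [0,4], [0,5], [1,2], [1,3], [1,4], [1,5], [2,4], [2,5], [3,4], [3,5], [4,5]
  2-simplices (6): [0,3,4], [0,4,5], [1,2,5], [1,3,4], [1,3,5], [2,4,5]

so the chain groups are C_0 ≅ Z^6, C_1 ≅ Z^12, C_2 ≅ Z^6.

∂_1: C_1 → C_0 maps an edge to its endpoints' difference, ∂[p,q] = q − p. For instance
  ∂[0,5] = [5] − [0].
This gives a 6×12 integer matrix of rank 5; reducing to Smith normal form yields diagonal entries (1,1,1,1,1).

∂_2: C_2 → C_1 sends each 2-simplex [p,q,r] to [q,r] − [p,r] + [p,q]. For instance
  ∂[1,2,5] = [2,5] − [1,5] + [1,2],
  ∂[1,3,4] = [3,4] − [1,4] + [1,3].
As a 12×6 matrix over Z this has rank 6, with invariant factors (1,1,1,1,1,1).

Reading off H_k = ker ∂_k / im ∂_{k+1}:

  H_0: rank C_0 − rank ∂_1 = 6 − 5 = 1, and the invariant factors of ∂_1 are all 1, so H_0 ≅ Z.
  H_1: rank ker ∂_1 − rank ∂_2 = (12 − 5) − 6 = 1, and the invariant factors of ∂_2 are all 1, so H_1 ≅ Z.
  H_2: rank ker ∂_2 − rank ∂_3 = (6 − 6) − 0 = 0, and there is no ∂_3, so H_2 ≅ 0.

H_0 ≅ Z,  H_1 ≅ Z,  H_2 = 0.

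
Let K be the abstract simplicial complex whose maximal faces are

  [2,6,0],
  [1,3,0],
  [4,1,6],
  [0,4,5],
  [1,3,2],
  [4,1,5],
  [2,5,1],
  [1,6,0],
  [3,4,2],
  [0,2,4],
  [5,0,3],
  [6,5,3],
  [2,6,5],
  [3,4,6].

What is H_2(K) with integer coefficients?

H_2 = Z.

Order the vertices as 0 < 1 < 2 < 3 < 4 < 5 < 6. Listing each simplex with vertices in this order, K has dimension 2 with simplices:

  0-simplices (7): [0], [1], [2], [3], [4], [5], [6]
  1-simplices (21): [0,1], [0,2], [0,3], [0,4], [0,5], [0,6], [1,2], [1,3], [1,4], [1,5], [1,6], [2,3], [2,4], [2,5], [2,6], [3,4], [3,5], [3,6], [4,5], [4,6], [5,6]
  2-simplices (14): [0,1,3], [0,1,6], [0,2,4], [0,2,6], [0,3,5], [0,4,5], [1,2,3], [1,2,5], [1,4,5], [1,4,6], [2,3,4], [2,5,6], [3,4,6], [3,5,6]

Hence C_0 ≅ Z^7, C_1 ≅ Z^21, C_2 ≅ Z^14.

Boundary ∂_1: C_1 → C_0 sends each edge [p,q] (with p < q) to q − p.
This gives a 7×21 integer matrix of rank 6; reducing to Smith normal form yields diagonal entries (1,1,1,1,1,1).

∂_2: C_2 → C_1 sends each 2-simplex [p,q,r] to [q,r] − [p,r] + [p,q]. For instance
  ∂[0,3,5] = [3,5] − [0,5] + [0,3],
  ∂[0,1,6] = [1,6] − [0,6] + [0,1].
The 21×14 boundary matrix has rank 13 and Smith normal form diag(1,1,1,1,1,1,1,1,1,1,1,1,1).

Computing H_k = (kernel of ∂_k) / (image of ∂_{k+1}):

  H_2: rank ker ∂_2 − rank ∂_3 = (14 − 13) − 0 = 1, and there is no ∂_3, so H_2 ≅ Z.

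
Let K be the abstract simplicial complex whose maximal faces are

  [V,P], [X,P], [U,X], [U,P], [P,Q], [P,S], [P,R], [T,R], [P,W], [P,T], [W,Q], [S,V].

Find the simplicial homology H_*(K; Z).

H_0 ≅ Z,  H_1 ≅ Z^4.

Take the total order P < Q < R < S < T < U < V < W < X on the vertex set. Then K (dimension 1) consists of the simplices:

  0-simplices (9): P, Q, R, S, T, U, V, W, X
  1-simplices (12): PQ, PR, PS, PT, PU, PV, PW, PX, QW, RT, SV, UX

Hence C_0 ≅ Z^9, C_1 ≅ Z^12.

The boundary map ∂_1: C_1 → C_0 is given by ∂[p,q] = [q] − [p]. For instance
  ∂PX = X − P.
This gives a 9×12 integer matrix of rank 8; reducing to Smith normal form yields diagonal entries (1,1,1,1,1,1,1,1).

Reading off H_k = ker ∂_k / im ∂_{k+1}:

  H_0: rank C_0 − rank ∂_1 = 9 − 8 = 1, and the invariant factors of ∂_1 are all 1, so H_0 ≅ Z.
  H_1: rank ker ∂_1 − rank ∂_2 = (12 − 8) − 0 = 4, and there is no ∂_2, so H_1 ≅ Z^4.

(K is a triangulation of a wedge of 4 circles.)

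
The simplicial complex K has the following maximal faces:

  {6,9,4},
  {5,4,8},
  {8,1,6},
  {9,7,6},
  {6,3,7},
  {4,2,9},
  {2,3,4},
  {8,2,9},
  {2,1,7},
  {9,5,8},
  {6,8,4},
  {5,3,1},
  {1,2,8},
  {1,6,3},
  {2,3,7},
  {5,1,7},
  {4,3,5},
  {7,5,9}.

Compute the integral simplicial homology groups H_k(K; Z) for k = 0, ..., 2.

H_0 ≅ Z,  H_1 ≅ Z ⊕ Z/2,  H_2 = 0.

Fix the vertex order 1 < 2 < 3 < 4 < 5 < 6 < 7 < 8 < 9 and write every simplex with vertices in increasing order. Then dim K = 2 and the simplices of K are:

  0-simplices (9): [1], [2], [3], [4], [5], [6], [7], [8], [9]
  1-simplices (27): (27 of them)
  2-simplices (18): [1,2,7], [1,2,8], [1,3,5], [1,3,6], [1,5,7], [1,6,8], [2,3,4], [2,3,7], [2,4,9], [2,8,9], [3,4,5], [3,6,7], [4,5,8], [4,6,8], [4,6,9], [5,7,9], [5,8,9], [6,7,9]

so the chain groups are C_0 ≅ Z^9, C_1 ≅ Z^27, C_2 ≅ Z^18.

The boundary map ∂_1: C_1 → C_0 is given by ∂[p,q] = [q] − [p]. For instance
  ∂[1,5] = [5] − [1].
The resulting 9×27 matrix has rank 8, and its Smith normal form has invariant factors (1,1,1,1,1,1,1,1).

The boundary map ∂_2: C_2 → C_1 sends each 2-simplex [p,q,r] to [q,r] − [p,r] + [p,q]. For instance
  ∂[1,2,8] = [2,8] − [1,8] + [1,2],
  ∂[4,6,8] = [6,8] − [4,8] + [4,6].
As a 27×18 matrix over Z this has rank 18, with invariant factors (1,1,1,1,1,1,1,1,1,1,1,1,1,1,1,1,1,2).

Reading off H_k = ker ∂_k / im ∂_{k+1}:

  H_0: rank C_0 − rank ∂_1 = 9 − 8 = 1, and the invariant factors of ∂_1 are all 1, so H_0 ≅ Z.
  H_1: rank ker ∂_1 − rank ∂_2 = (27 − 8) − 18 = 1, and ∂_2 has invariant factor 2 > 1, so H_1 ≅ Z ⊕ Z/2.
  H_2: rank ker ∂_2 − rank ∂_3 = (18 − 18) − 0 = 0, and there is no ∂_3, so H_2 ≅ 0.

(K is a triangulation of the Klein bottle.)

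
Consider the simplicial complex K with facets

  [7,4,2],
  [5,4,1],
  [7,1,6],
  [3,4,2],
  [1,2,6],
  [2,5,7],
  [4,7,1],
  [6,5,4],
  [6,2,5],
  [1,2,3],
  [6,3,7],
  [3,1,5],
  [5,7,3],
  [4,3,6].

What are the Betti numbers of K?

b_0 = 1, b_1 = 2, b_2 = 1.

Take the total order 1 < 2 < 3 < 4 < 5 < 6 < 7 on the vertex set. Then K (dimension 2) consists of the simplices:

  0-simplices (7): [1], [2], [3], [4], [5], [6], [7]
  1-simplices (21): [1,2], [1,3], [1,4], [1,5], [1,6], [1,7], [2,3], [2,4], [2,5], [2,6], [2,7], [3,4], [3,5], [3,6], [3,7], [4,5], [4,6], [4,7], [5,6], [5,7], [6,7]
  2-simplices (14): [1,2,3], [1,2,6], [1,3,5], [1,4,5], [1,4,7], [1,6,7], [2,3,4], [2,4,7], [2,5,6], [2,5,7], [3,4,6], [3,5,7], [3,6,7], [4,5,6]

giving chain groups C_0 ≅ Z^7, C_1 ≅ Z^21, C_2 ≅ Z^14.

∂_1: C_1 → C_0 sends each edge [p,q] (with p < q) to q − p. For instance
  ∂[1,7] = [7] − [1].
This gives a 7×21 integer matrix of rank 6; reducing to Smith normal form yields diagonal entries (1,1,1,1,1,1).

The boundary map ∂_2: C_2 → C_1 maps a triangle to the signed sum of its edges. For instance
  ∂[1,4,7] = [4,7] − [1,7] + [1,4],
  ∂[3,4,6] = [4,6] − [3,6] + [3,4].
The resulting 21×14 matrix has rank 13, and its Smith normal form has invariant factors (1,1,1,1,1,1,1,1,1,1,1,1,1).

Reading off H_k = ker ∂_k / im ∂_{k+1}:

  H_0: rank C_0 − rank ∂_1 = 7 − 6 = 1, and the invariant factors of ∂_1 are all 1, so H_0 = Z.
  H_1: rank ker ∂_1 − rank ∂_2 = (21 − 6) − 13 = 2, and the invariant factors of ∂_2 are all 1, so H_1 = Z^2.
  H_2: rank ker ∂_2 − rank ∂_3 = (14 − 13) − 0 = 1, and there is no ∂_3, so H_2 = Z.

(K is a triangulation of the torus T^2.)

Hence the Betti numbers are b_0 = 1, b_1 = 2, b_2 = 1.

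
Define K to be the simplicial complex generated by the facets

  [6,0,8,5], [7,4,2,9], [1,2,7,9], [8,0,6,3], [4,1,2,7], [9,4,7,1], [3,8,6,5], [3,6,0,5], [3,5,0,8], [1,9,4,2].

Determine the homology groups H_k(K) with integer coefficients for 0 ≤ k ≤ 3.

H_0 ≅ Z^2,  H_1 = 0,  H_2 = 0,  H_3 ≅ Z^2.

K has 10 vertices, 20 edges, 20 triangles, 10 3-simplices.
rank ∂_0 = 0, rank ∂_1 = 8 ⇒ b_0 = 10 − 0 − 8 = 2; all invariant factors of ∂_1 are 1 so no torsion. So H_0 ≅ Z^2.
rank ∂_1 = 8, rank ∂_2 = 12 ⇒ b_1 = 20 − 8 − 12 = 0; all invariant factors of ∂_2 are 1 so no torsion. So H_1 ≅ 0.
rank ∂_2 = 12, rank ∂_3 = 8 ⇒ b_2 = 20 − 12 − 8 = 0; all invariant factors of ∂_3 are 1 so no torsion. So H_2 ≅ 0.
rank ∂_3 = 8, rank ∂_4 = 0 ⇒ b_3 = 10 − 8 − 0 = 2. So H_3 ≅ Z^2.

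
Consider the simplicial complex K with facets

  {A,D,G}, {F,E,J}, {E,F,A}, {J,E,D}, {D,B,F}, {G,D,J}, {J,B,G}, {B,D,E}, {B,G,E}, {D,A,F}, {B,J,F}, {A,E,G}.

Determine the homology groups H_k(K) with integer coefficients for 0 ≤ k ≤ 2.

H_0 = Z,  H_1 = Z/2Z,  H_2 = 0.

Order the vertices as A < B < D < E < F < G < J. Listing each simplex with vertices in this order, K has dimension 2 with simplices:

  0-simplices (7): A, B, D, E, F, G, J
  1-simplices (18): AD, AE, AF, AG, BD, BE, BF, BG, BJ, DE, DF, DG, DJ, EF, EG, EJ, FJ, GJ
  2-simplices (12): ADF, ADG, AEF, AEG, BDE, BDF, BEG, BFJ, BGJ, DEJ, DGJ, EFJ

giving chain groups C_0 ≅ Z^7, C_1 ≅ Z^18, C_2 ≅ Z^12.

∂_1: C_1 → C_0 sends each edge [p,q] (with p < q) to q − p.
The 7×18 boundary matrix has rank 6 and Smith normal form diag(1,1,1,1,1,1).

Boundary ∂_2: C_2 → C_1 maps a triangle to the signed sum of its edges. For instance
  ∂ADF = DF − AF + AD,
  ∂BDF = DF − BF + BD.
This gives a 18×12 integer matrix of rank 12; reducing to Smith normal form yields diagonal entries (1,1,1,1,1,1,1,1,1,1,1,2).

Now H_k = ker ∂_k / im ∂_{k+1}, so:

  H_0: rank C_0 − rank ∂_1 = 7 − 6 = 1, and the invariant factors of ∂_1 are all 1, so H_0 ≅ Z.
  H_1: rank ker ∂_1 − rank ∂_2 = (18 − 6) − 12 = 0, and ∂_2 has invariant factor 2 > 1, so H_1 ≅ Z/2Z.
  H_2: rank ker ∂_2 − rank ∂_3 = (12 − 12) − 0 = 0, and there is no ∂_3, so H_2 ≅ 0.

(K is a triangulation of the real projective plane RP^2.)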